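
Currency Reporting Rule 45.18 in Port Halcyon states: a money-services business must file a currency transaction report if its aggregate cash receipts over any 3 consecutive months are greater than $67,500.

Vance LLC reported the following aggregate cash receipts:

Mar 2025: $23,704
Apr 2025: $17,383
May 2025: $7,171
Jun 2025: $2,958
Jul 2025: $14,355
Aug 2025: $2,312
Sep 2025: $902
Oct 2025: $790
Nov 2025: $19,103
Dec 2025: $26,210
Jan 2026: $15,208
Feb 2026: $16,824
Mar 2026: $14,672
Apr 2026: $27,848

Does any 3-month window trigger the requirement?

Mar 2025–May 2025: $23,704 + $17,383 + $7,171 = $48,258 (under)
Apr 2025–Jun 2025: $17,383 + $7,171 + $2,958 = $27,512 (under)
May 2025–Jul 2025: $7,171 + $2,958 + $14,355 = $24,484 (under)
Jun 2025–Aug 2025: $2,958 + $14,355 + $2,312 = $19,625 (under)
Jul 2025–Sep 2025: $14,355 + $2,312 + $902 = $17,569 (under)
Aug 2025–Oct 2025: $2,312 + $902 + $790 = $4,004 (under)
Sep 2025–Nov 2025: $902 + $790 + $19,103 = $20,795 (under)
Oct 2025–Dec 2025: $790 + $19,103 + $26,210 = $46,103 (under)
Nov 2025–Jan 2026: $19,103 + $26,210 + $15,208 = $60,521 (under)
Dec 2025–Feb 2026: $26,210 + $15,208 + $16,824 = $58,242 (under)
Jan 2026–Mar 2026: $15,208 + $16,824 + $14,672 = $46,704 (under)
Feb 2026–Apr 2026: $16,824 + $14,672 + $27,848 = $59,344 (under)
No window exceeds $67,500.

No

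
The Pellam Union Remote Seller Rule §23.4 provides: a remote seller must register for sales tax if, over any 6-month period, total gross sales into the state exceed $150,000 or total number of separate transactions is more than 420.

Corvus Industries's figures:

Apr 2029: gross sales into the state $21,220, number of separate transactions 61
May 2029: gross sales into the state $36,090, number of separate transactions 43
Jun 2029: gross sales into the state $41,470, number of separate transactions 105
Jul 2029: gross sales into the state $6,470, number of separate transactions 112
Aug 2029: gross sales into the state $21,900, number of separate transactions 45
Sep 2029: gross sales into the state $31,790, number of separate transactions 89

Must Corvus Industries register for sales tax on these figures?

Total gross sales into the state: $21,220 + $36,090 + $41,470 + $6,470 + $21,900 + $31,790 = $158,940 (> $150,000).
Total number of separate transactions: 61 + 43 + 105 + 112 + 45 + 89 = 455 (> 420).
The test is 'or': at least one threshold is exceeded.

Yes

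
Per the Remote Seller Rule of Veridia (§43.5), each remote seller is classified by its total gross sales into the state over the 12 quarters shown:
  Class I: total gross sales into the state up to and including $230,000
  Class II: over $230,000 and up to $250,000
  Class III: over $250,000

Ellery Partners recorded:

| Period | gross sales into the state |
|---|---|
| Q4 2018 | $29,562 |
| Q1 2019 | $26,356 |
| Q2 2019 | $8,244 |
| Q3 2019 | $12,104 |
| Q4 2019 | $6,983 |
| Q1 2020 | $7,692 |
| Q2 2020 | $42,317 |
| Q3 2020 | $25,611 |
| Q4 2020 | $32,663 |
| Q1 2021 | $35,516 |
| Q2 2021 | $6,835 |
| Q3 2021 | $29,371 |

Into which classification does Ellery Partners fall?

Total gross sales into the state: $29,562 + $26,356 + $8,244 + $12,104 + $6,983 + $7,692 + $42,317 + $25,611 + $32,663 + $35,516 + $6,835 + $29,371 = $263,254.
$263,254 > $250,000, so Class III applies.

Class III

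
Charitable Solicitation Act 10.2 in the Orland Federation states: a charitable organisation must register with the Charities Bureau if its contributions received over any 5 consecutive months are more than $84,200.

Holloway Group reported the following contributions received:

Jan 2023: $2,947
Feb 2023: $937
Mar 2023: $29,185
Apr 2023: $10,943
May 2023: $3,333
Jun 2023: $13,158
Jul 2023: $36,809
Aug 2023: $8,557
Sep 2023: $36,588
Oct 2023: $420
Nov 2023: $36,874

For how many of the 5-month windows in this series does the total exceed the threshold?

Jan 2023–May 2023: $2,947 + $937 + $29,185 + $10,943 + $3,333 = $47,345 (under)
Feb 2023–Jun 2023: $937 + $29,185 + $10,943 + $3,333 + $13,158 = $57,556 (under)
Mar 2023–Jul 2023: $29,185 + $10,943 + $3,333 + $13,158 + $36,809 = $93,428 (over)
Apr 2023–Aug 2023: $10,943 + $3,333 + $13,158 + $36,809 + $8,557 = $72,800 (under)
May 2023–Sep 2023: $3,333 + $13,158 + $36,809 + $8,557 + $36,588 = $98,445 (over)
Jun 2023–Oct 2023: $13,158 + $36,809 + $8,557 + $36,588 + $420 = $95,532 (over)
Jul 2023–Nov 2023: $36,809 + $8,557 + $36,588 + $420 + $36,874 = $119,248 (over)
4 windows exceed the threshold.

4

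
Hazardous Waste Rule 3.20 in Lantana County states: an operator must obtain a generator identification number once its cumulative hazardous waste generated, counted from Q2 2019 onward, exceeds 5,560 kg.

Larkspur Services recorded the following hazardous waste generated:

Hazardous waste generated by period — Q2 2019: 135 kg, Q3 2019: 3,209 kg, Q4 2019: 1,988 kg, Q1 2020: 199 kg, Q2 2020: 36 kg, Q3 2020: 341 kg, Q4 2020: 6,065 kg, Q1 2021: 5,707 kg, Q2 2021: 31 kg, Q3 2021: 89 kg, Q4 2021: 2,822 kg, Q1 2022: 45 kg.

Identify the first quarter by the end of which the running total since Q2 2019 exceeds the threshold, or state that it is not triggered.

Q2 2020

Through Q2 2019: 135 kg
Through Q3 2019: 3,344 kg
Through Q4 2019: 5,332 kg
Through Q1 2020: 5,531 kg
Through Q2 2020: 5,567 kg ← exceeds threshold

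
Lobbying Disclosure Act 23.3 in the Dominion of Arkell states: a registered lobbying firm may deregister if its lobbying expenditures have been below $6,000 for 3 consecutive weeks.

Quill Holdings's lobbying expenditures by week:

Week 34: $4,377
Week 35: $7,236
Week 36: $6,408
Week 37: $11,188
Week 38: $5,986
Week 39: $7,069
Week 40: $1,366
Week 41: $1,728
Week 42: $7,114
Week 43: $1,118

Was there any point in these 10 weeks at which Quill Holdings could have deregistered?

Weeks below $6,000: Week 34, Week 38, Week 40, Week 41, Week 43.
Longest run of consecutive weeks below the threshold: 2.
2 < 3, so Quill Holdings never became eligible.

No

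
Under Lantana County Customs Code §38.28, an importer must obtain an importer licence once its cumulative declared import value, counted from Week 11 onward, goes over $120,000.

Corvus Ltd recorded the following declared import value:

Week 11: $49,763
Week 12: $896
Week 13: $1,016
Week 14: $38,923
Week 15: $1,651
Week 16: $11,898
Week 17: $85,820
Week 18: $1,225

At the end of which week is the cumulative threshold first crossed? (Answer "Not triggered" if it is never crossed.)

Week 17

Through Week 11: $49,763
Through Week 12: $50,659
Through Week 13: $51,675
Through Week 14: $90,598
Through Week 15: $92,249
Through Week 16: $104,147
Through Week 17: $189,967 ← exceeds threshold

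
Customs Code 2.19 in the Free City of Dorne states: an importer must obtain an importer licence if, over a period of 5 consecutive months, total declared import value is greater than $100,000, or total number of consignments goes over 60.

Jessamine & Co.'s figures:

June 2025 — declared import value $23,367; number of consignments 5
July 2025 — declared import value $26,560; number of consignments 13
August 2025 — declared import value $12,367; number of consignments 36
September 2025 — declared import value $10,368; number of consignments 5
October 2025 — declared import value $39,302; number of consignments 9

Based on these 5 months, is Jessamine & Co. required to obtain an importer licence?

Yes

Total declared import value: $23,367 + $26,560 + $12,367 + $10,368 + $39,302 = $111,964 (> $100,000).
Total number of consignments: 5 + 13 + 36 + 5 + 9 = 68 (> 60).
The test is 'or': at least one threshold is exceeded.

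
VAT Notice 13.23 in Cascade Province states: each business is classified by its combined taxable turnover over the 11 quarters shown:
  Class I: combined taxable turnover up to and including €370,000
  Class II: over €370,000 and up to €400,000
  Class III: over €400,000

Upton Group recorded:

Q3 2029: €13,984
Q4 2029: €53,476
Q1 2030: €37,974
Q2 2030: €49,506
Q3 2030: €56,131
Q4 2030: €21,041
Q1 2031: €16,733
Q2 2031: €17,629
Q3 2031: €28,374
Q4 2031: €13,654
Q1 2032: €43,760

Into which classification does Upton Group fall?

Class I

Combined taxable turnover: €13,984 + €53,476 + €37,974 + €49,506 + €56,131 + €21,041 + €16,733 + €17,629 + €28,374 + €13,654 + €43,760 = €352,262.
€352,262 ≤ €370,000, so Class I applies.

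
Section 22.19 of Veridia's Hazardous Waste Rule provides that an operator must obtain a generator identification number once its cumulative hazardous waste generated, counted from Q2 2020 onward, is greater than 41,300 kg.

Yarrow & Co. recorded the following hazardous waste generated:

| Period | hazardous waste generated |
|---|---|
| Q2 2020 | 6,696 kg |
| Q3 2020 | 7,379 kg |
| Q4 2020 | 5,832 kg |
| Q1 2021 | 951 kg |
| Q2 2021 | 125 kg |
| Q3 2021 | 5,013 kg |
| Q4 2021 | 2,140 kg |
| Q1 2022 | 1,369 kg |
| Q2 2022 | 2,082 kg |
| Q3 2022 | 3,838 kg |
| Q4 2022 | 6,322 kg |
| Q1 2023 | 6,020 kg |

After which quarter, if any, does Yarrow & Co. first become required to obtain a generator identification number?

Through Q2 2020: 6,696 kg
Through Q3 2020: 14,075 kg
Through Q4 2020: 19,907 kg
Through Q1 2021: 20,858 kg
Through Q2 2021: 20,983 kg
Through Q3 2021: 25,996 kg
Through Q4 2021: 28,136 kg
Through Q1 2022: 29,505 kg
Through Q2 2022: 31,587 kg
Through Q3 2022: 35,425 kg
Through Q4 2022: 41,747 kg ← exceeds threshold

Q4 2022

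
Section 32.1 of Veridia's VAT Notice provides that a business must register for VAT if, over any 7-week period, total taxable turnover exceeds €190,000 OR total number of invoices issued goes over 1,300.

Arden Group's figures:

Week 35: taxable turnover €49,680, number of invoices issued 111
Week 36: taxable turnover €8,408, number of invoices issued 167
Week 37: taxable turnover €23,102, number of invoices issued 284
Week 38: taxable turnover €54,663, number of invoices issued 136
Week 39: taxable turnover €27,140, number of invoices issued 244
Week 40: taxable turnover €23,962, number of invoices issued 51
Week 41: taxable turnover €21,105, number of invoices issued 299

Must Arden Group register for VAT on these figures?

Total taxable turnover: €49,680 + €8,408 + €23,102 + €54,663 + €27,140 + €23,962 + €21,105 = €208,060 (> €190,000).
Total number of invoices issued: 111 + 167 + 284 + 136 + 244 + 51 + 299 = 1,292 (≤ 1,300).
The test is 'or': at least one threshold is exceeded.

Yes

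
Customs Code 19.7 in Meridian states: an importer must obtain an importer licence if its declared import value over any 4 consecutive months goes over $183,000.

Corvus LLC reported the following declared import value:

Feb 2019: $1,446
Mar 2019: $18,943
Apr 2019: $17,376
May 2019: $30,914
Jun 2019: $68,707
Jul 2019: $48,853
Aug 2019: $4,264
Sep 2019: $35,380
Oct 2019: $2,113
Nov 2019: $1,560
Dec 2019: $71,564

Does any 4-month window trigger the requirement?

No

Feb 2019–May 2019: $1,446 + $18,943 + $17,376 + $30,914 = $68,679 (under)
Mar 2019–Jun 2019: $18,943 + $17,376 + $30,914 + $68,707 = $135,940 (under)
Apr 2019–Jul 2019: $17,376 + $30,914 + $68,707 + $48,853 = $165,850 (under)
May 2019–Aug 2019: $30,914 + $68,707 + $48,853 + $4,264 = $152,738 (under)
Jun 2019–Sep 2019: $68,707 + $48,853 + $4,264 + $35,380 = $157,204 (under)
Jul 2019–Oct 2019: $48,853 + $4,264 + $35,380 + $2,113 = $90,610 (under)
Aug 2019–Nov 2019: $4,264 + $35,380 + $2,113 + $1,560 = $43,317 (under)
Sep 2019–Dec 2019: $35,380 + $2,113 + $1,560 + $71,564 = $110,617 (under)
No window exceeds $183,000.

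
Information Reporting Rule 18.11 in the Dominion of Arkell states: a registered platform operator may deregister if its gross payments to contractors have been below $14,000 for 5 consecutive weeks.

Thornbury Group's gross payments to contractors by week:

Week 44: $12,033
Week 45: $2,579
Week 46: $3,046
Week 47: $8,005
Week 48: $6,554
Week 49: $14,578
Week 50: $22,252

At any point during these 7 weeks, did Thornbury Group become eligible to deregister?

Yes

Weeks below $14,000: Week 44, Week 45, Week 46, Week 47, Week 48.
Longest run of consecutive weeks below the threshold: 5.
5 ≥ 5, so Thornbury Group became eligible.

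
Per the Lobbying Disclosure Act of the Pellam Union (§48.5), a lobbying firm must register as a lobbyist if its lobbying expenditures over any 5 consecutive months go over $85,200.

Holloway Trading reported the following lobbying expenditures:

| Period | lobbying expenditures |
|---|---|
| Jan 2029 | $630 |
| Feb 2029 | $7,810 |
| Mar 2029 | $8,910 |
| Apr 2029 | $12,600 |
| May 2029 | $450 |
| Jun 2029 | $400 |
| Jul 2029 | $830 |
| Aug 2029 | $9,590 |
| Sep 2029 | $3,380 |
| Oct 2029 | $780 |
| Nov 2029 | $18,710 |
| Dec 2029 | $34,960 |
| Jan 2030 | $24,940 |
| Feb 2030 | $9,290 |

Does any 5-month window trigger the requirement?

Yes

Jan 2029–May 2029: $630 + $7,810 + $8,910 + $12,600 + $450 = $30,400 (under)
Feb 2029–Jun 2029: $7,810 + $8,910 + $12,600 + $450 + $400 = $30,170 (under)
Mar 2029–Jul 2029: $8,910 + $12,600 + $450 + $400 + $830 = $23,190 (under)
Apr 2029–Aug 2029: $12,600 + $450 + $400 + $830 + $9,590 = $23,870 (under)
May 2029–Sep 2029: $450 + $400 + $830 + $9,590 + $3,380 = $14,650 (under)
Jun 2029–Oct 2029: $400 + $830 + $9,590 + $3,380 + $780 = $14,980 (under)
Jul 2029–Nov 2029: $830 + $9,590 + $3,380 + $780 + $18,710 = $33,290 (under)
Aug 2029–Dec 2029: $9,590 + $3,380 + $780 + $18,710 + $34,960 = $67,420 (under)
Sep 2029–Jan 2030: $3,380 + $780 + $18,710 + $34,960 + $24,940 = $82,770 (under)
Oct 2029–Feb 2030: $780 + $18,710 + $34,960 + $24,940 + $9,290 = $88,680 (over)
At least one window exceeds $85,200.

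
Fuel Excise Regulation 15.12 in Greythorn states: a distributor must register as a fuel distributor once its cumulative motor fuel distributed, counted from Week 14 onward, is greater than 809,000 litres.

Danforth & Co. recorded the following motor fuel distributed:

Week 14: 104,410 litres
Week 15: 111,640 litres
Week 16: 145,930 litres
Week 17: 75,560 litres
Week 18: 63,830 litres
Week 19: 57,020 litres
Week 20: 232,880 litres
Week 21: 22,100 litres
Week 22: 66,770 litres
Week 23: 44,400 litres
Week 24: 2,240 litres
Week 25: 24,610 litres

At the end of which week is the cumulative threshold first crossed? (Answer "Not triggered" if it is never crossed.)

Week 21

Through Week 14: 104,410 litres
Through Week 15: 216,050 litres
Through Week 16: 361,980 litres
Through Week 17: 437,540 litres
Through Week 18: 501,370 litres
Through Week 19: 558,390 litres
Through Week 20: 791,270 litres
Through Week 21: 813,370 litres ← exceeds threshold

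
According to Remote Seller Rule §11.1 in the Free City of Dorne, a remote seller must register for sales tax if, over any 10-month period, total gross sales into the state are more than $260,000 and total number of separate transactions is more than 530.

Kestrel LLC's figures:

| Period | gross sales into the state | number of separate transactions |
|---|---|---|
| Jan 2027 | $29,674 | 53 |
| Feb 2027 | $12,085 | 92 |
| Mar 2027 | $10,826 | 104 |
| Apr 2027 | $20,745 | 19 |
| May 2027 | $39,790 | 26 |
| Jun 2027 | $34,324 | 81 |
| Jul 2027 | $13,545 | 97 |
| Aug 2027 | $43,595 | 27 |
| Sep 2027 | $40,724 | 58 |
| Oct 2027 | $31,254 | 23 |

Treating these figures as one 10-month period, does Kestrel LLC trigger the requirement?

Total gross sales into the state: $29,674 + $12,085 + $10,826 + $20,745 + $39,790 + $34,324 + $13,545 + $43,595 + $40,724 + $31,254 = $276,562 (> $260,000).
Total number of separate transactions: 53 + 92 + 104 + 19 + 26 + 81 + 97 + 27 + 58 + 23 = 580 (> 530).
The test is 'and': both thresholds are exceeded.

Yes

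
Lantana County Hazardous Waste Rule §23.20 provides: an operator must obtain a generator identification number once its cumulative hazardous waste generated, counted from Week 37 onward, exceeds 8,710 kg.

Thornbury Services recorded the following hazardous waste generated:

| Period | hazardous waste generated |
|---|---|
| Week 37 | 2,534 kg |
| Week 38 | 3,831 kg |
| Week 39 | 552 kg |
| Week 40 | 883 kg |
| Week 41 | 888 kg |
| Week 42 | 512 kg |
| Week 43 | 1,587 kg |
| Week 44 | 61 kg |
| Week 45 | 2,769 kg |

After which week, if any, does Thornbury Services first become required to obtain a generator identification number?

Through Week 37: 2,534 kg
Through Week 38: 6,365 kg
Through Week 39: 6,917 kg
Through Week 40: 7,800 kg
Through Week 41: 8,688 kg
Through Week 42: 9,200 kg ← exceeds threshold

Week 42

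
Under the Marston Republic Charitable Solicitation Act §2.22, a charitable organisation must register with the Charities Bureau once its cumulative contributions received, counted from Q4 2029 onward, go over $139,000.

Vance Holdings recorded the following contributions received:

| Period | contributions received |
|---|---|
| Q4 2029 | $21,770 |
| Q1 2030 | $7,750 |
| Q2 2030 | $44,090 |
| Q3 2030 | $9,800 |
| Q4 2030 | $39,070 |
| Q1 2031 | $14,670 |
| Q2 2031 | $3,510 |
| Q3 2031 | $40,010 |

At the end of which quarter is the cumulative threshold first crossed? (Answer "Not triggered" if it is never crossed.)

Q2 2031

Through Q4 2029: $21,770
Through Q1 2030: $29,520
Through Q2 2030: $73,610
Through Q3 2030: $83,410
Through Q4 2030: $122,480
Through Q1 2031: $137,150
Through Q2 2031: $140,660 ← exceeds threshold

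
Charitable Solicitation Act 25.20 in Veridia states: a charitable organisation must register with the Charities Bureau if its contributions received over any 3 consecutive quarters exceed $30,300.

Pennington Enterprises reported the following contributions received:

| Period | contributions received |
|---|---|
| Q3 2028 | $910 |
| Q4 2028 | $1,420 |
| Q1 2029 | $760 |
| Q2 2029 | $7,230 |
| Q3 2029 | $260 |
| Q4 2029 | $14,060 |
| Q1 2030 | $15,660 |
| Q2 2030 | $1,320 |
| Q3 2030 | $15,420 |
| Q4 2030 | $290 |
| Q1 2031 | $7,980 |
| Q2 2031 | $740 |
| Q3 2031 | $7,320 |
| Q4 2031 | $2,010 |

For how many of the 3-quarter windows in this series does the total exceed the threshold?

2

Q3 2028–Q1 2029: $910 + $1,420 + $760 = $3,090 (under)
Q4 2028–Q2 2029: $1,420 + $760 + $7,230 = $9,410 (under)
Q1 2029–Q3 2029: $760 + $7,230 + $260 = $8,250 (under)
Q2 2029–Q4 2029: $7,230 + $260 + $14,060 = $21,550 (under)
Q3 2029–Q1 2030: $260 + $14,060 + $15,660 = $29,980 (under)
Q4 2029–Q2 2030: $14,060 + $15,660 + $1,320 = $31,040 (over)
Q1 2030–Q3 2030: $15,660 + $1,320 + $15,420 = $32,400 (over)
Q2 2030–Q4 2030: $1,320 + $15,420 + $290 = $17,030 (under)
Q3 2030–Q1 2031: $15,420 + $290 + $7,980 = $23,690 (under)
Q4 2030–Q2 2031: $290 + $7,980 + $740 = $9,010 (under)
Q1 2031–Q3 2031: $7,980 + $740 + $7,320 = $16,040 (under)
Q2 2031–Q4 2031: $740 + $7,320 + $2,010 = $10,070 (under)
2 windows exceed the threshold.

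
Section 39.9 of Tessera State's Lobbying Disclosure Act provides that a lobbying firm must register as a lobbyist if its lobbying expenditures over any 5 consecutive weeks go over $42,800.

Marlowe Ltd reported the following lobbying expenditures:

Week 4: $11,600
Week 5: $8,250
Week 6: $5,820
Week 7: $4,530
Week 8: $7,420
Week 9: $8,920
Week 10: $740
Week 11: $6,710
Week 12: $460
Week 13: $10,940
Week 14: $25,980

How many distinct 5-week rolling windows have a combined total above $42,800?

1

Week 4–Week 8: $11,600 + $8,250 + $5,820 + $4,530 + $7,420 = $37,620 (under)
Week 5–Week 9: $8,250 + $5,820 + $4,530 + $7,420 + $8,920 = $34,940 (under)
Week 6–Week 10: $5,820 + $4,530 + $7,420 + $8,920 + $740 = $27,430 (under)
Week 7–Week 11: $4,530 + $7,420 + $8,920 + $740 + $6,710 = $28,320 (under)
Week 8–Week 12: $7,420 + $8,920 + $740 + $6,710 + $460 = $24,250 (under)
Week 9–Week 13: $8,920 + $740 + $6,710 + $460 + $10,940 = $27,770 (under)
Week 10–Week 14: $740 + $6,710 + $460 + $10,940 + $25,980 = $44,830 (over)
1 window exceeds the threshold.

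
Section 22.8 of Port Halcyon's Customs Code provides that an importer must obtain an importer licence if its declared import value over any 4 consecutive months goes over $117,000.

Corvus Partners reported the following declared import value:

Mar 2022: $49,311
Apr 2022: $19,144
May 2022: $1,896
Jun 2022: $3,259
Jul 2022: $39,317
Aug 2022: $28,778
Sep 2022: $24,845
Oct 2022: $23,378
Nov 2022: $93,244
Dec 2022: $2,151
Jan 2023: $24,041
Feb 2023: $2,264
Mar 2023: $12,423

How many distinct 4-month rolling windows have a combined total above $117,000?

4

Mar 2022–Jun 2022: $49,311 + $19,144 + $1,896 + $3,259 = $73,610 (under)
Apr 2022–Jul 2022: $19,144 + $1,896 + $3,259 + $39,317 = $63,616 (under)
May 2022–Aug 2022: $1,896 + $3,259 + $39,317 + $28,778 = $73,250 (under)
Jun 2022–Sep 2022: $3,259 + $39,317 + $28,778 + $24,845 = $96,199 (under)
Jul 2022–Oct 2022: $39,317 + $28,778 + $24,845 + $23,378 = $116,318 (under)
Aug 2022–Nov 2022: $28,778 + $24,845 + $23,378 + $93,244 = $170,245 (over)
Sep 2022–Dec 2022: $24,845 + $23,378 + $93,244 + $2,151 = $143,618 (over)
Oct 2022–Jan 2023: $23,378 + $93,244 + $2,151 + $24,041 = $142,814 (over)
Nov 2022–Feb 2023: $93,244 + $2,151 + $24,041 + $2,264 = $121,700 (over)
Dec 2022–Mar 2023: $2,151 + $24,041 + $2,264 + $12,423 = $40,879 (under)
4 windows exceed the threshold.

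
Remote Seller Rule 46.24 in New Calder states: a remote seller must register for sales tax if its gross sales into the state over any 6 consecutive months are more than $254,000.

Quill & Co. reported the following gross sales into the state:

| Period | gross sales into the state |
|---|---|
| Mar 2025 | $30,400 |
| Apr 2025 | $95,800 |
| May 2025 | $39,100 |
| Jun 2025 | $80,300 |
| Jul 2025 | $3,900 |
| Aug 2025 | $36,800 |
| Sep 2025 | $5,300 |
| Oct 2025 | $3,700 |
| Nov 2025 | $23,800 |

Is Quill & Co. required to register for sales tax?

Yes

Mar 2025–Aug 2025: $30,400 + $95,800 + $39,100 + $80,300 + $3,900 + $36,800 = $286,300 (over)
Apr 2025–Sep 2025: $95,800 + $39,100 + $80,300 + $3,900 + $36,800 + $5,300 = $261,200 (over)
May 2025–Oct 2025: $39,100 + $80,300 + $3,900 + $36,800 + $5,300 + $3,700 = $169,100 (under)
Jun 2025–Nov 2025: $80,300 + $3,900 + $36,800 + $5,300 + $3,700 + $23,800 = $153,800 (under)
At least one window exceeds $254,000.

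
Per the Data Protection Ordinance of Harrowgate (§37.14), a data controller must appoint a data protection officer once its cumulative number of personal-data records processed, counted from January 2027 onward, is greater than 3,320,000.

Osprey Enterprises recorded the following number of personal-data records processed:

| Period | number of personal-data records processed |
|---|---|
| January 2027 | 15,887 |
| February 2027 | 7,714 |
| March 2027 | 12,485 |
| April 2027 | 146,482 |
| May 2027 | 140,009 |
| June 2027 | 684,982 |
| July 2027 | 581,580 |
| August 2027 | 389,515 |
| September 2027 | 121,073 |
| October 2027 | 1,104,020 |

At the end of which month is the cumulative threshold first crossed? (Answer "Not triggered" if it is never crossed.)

Through January 2027: 15,887
Through February 2027: 23,601
Through March 2027: 36,086
Through April 2027: 182,568
Through May 2027: 322,577
Through June 2027: 1,007,559
Through July 2027: 1,589,139
Through August 2027: 1,978,654
Through September 2027: 2,099,727
Through October 2027: 3,203,747
Final cumulative total 3,203,747 ≤ 3,320,000; the threshold is never exceeded.

Not triggered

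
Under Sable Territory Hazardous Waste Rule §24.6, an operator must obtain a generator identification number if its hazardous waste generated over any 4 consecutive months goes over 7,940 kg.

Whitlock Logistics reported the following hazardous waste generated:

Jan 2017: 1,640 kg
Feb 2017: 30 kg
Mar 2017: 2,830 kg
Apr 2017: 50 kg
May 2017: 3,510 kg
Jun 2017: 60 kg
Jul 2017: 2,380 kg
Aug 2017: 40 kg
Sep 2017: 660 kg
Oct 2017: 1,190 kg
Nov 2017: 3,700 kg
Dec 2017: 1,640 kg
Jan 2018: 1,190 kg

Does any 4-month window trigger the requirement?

Jan 2017–Apr 2017: 1,640 kg + 30 kg + 2,830 kg + 50 kg = 4,550 kg (under)
Feb 2017–May 2017: 30 kg + 2,830 kg + 50 kg + 3,510 kg = 6,420 kg (under)
Mar 2017–Jun 2017: 2,830 kg + 50 kg + 3,510 kg + 60 kg = 6,450 kg (under)
Apr 2017–Jul 2017: 50 kg + 3,510 kg + 60 kg + 2,380 kg = 6,000 kg (under)
May 2017–Aug 2017: 3,510 kg + 60 kg + 2,380 kg + 40 kg = 5,990 kg (under)
Jun 2017–Sep 2017: 60 kg + 2,380 kg + 40 kg + 660 kg = 3,140 kg (under)
Jul 2017–Oct 2017: 2,380 kg + 40 kg + 660 kg + 1,190 kg = 4,270 kg (under)
Aug 2017–Nov 2017: 40 kg + 660 kg + 1,190 kg + 3,700 kg = 5,590 kg (under)
Sep 2017–Dec 2017: 660 kg + 1,190 kg + 3,700 kg + 1,640 kg = 7,190 kg (under)
Oct 2017–Jan 2018: 1,190 kg + 3,700 kg + 1,640 kg + 1,190 kg = 7,720 kg (under)
No window exceeds 7,940 kg.

No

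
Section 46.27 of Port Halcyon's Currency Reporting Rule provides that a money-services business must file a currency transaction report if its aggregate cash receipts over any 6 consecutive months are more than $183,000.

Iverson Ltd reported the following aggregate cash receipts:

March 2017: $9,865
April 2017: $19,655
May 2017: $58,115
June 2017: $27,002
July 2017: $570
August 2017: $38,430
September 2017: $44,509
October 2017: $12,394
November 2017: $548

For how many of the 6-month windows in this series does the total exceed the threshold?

1

March 2017–August 2017: $9,865 + $19,655 + $58,115 + $27,002 + $570 + $38,430 = $153,637 (under)
April 2017–September 2017: $19,655 + $58,115 + $27,002 + $570 + $38,430 + $44,509 = $188,281 (over)
May 2017–October 2017: $58,115 + $27,002 + $570 + $38,430 + $44,509 + $12,394 = $181,020 (under)
June 2017–November 2017: $27,002 + $570 + $38,430 + $44,509 + $12,394 + $548 = $123,453 (under)
1 window exceeds the threshold.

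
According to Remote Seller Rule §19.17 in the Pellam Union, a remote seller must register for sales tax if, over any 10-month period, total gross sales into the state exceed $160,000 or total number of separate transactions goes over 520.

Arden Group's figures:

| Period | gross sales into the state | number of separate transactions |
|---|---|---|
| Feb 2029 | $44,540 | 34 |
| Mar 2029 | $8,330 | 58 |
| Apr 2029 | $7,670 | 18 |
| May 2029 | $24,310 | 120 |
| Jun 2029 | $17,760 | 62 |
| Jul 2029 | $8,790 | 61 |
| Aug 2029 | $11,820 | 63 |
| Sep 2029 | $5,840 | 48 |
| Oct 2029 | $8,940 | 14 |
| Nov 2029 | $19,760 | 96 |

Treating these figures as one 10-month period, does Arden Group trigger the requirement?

Yes

Total gross sales into the state: $44,540 + $8,330 + $7,670 + $24,310 + $17,760 + $8,790 + $11,820 + $5,840 + $8,940 + $19,760 = $157,760 (≤ $160,000).
Total number of separate transactions: 34 + 58 + 18 + 120 + 62 + 61 + 63 + 48 + 14 + 96 = 574 (> 520).
The test is 'or': at least one threshold is exceeded.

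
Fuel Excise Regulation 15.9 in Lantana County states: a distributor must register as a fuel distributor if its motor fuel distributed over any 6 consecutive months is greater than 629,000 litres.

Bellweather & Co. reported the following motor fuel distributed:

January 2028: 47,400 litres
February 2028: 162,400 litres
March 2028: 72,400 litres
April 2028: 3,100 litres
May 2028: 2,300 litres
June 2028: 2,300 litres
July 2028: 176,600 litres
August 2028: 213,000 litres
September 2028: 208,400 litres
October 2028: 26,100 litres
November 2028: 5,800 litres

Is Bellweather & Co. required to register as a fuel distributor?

Yes

January 2028–June 2028: 47,400 litres + 162,400 litres + 72,400 litres + 3,100 litres + 2,300 litres + 2,300 litres = 289,900 litres (under)
February 2028–July 2028: 162,400 litres + 72,400 litres + 3,100 litres + 2,300 litres + 2,300 litres + 176,600 litres = 419,100 litres (under)
March 2028–August 2028: 72,400 litres + 3,100 litres + 2,300 litres + 2,300 litres + 176,600 litres + 213,000 litres = 469,700 litres (under)
April 2028–September 2028: 3,100 litres + 2,300 litres + 2,300 litres + 176,600 litres + 213,000 litres + 208,400 litres = 605,700 litres (under)
May 2028–October 2028: 2,300 litres + 2,300 litres + 176,600 litres + 213,000 litres + 208,400 litres + 26,100 litres = 628,700 litres (under)
June 2028–November 2028: 2,300 litres + 176,600 litres + 213,000 litres + 208,400 litres + 26,100 litres + 5,800 litres = 632,200 litres (over)
At least one window exceeds 629,000 litres.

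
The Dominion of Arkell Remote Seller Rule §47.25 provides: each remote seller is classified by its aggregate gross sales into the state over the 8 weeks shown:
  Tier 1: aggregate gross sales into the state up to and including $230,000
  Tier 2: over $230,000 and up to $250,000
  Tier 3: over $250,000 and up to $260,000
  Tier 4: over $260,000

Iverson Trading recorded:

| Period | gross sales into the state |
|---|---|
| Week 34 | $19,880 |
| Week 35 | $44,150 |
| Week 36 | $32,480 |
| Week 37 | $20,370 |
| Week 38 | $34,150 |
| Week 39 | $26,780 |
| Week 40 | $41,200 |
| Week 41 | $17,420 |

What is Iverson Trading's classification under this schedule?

Aggregate gross sales into the state: $19,880 + $44,150 + $32,480 + $20,370 + $34,150 + $26,780 + $41,200 + $17,420 = $236,430.
$230,000 < $236,430 ≤ $250,000, so Tier 2 applies.

Tier 2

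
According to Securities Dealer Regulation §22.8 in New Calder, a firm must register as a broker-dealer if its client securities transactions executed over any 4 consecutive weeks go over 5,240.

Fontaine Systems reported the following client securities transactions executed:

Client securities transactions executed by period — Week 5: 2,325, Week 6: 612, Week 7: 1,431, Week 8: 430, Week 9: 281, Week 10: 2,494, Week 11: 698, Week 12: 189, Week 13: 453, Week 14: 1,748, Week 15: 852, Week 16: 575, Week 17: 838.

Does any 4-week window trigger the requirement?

No

Week 5–Week 8: 2,325 + 612 + 1,431 + 430 = 4,798 (under)
Week 6–Week 9: 612 + 1,431 + 430 + 281 = 2,754 (under)
Week 7–Week 10: 1,431 + 430 + 281 + 2,494 = 4,636 (under)
Week 8–Week 11: 430 + 281 + 2,494 + 698 = 3,903 (under)
Week 9–Week 12: 281 + 2,494 + 698 + 189 = 3,662 (under)
Week 10–Week 13: 2,494 + 698 + 189 + 453 = 3,834 (under)
Week 11–Week 14: 698 + 189 + 453 + 1,748 = 3,088 (under)
Week 12–Week 15: 189 + 453 + 1,748 + 852 = 3,242 (under)
Week 13–Week 16: 453 + 1,748 + 852 + 575 = 3,628 (under)
Week 14–Week 17: 1,748 + 852 + 575 + 838 = 4,013 (under)
No window exceeds 5,240.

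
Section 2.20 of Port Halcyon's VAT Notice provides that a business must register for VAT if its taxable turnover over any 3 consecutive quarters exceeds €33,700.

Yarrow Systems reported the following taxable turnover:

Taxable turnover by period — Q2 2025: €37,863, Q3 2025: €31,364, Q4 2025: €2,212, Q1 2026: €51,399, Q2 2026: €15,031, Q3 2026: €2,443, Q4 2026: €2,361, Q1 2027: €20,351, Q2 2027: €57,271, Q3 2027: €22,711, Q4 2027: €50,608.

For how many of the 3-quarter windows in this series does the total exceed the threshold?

7

Q2 2025–Q4 2025: €37,863 + €31,364 + €2,212 = €71,439 (over)
Q3 2025–Q1 2026: €31,364 + €2,212 + €51,399 = €84,975 (over)
Q4 2025–Q2 2026: €2,212 + €51,399 + €15,031 = €68,642 (over)
Q1 2026–Q3 2026: €51,399 + €15,031 + €2,443 = €68,873 (over)
Q2 2026–Q4 2026: €15,031 + €2,443 + €2,361 = €19,835 (under)
Q3 2026–Q1 2027: €2,443 + €2,361 + €20,351 = €25,155 (under)
Q4 2026–Q2 2027: €2,361 + €20,351 + €57,271 = €79,983 (over)
Q1 2027–Q3 2027: €20,351 + €57,271 + €22,711 = €100,333 (over)
Q2 2027–Q4 2027: €57,271 + €22,711 + €50,608 = €130,590 (over)
7 windows exceed the threshold.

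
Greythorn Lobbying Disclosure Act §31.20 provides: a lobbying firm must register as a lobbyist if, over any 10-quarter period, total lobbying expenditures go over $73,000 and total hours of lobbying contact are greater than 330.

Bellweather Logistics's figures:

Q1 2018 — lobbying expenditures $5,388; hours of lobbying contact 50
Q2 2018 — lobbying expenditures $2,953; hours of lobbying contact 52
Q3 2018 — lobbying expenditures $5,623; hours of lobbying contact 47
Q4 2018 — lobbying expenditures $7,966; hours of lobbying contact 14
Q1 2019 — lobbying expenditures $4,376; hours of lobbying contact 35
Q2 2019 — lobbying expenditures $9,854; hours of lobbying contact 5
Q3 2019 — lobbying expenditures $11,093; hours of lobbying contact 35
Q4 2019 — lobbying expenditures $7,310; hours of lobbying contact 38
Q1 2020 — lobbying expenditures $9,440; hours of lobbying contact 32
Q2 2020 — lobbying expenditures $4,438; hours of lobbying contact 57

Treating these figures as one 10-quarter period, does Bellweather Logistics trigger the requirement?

No

Total lobbying expenditures: $5,388 + $2,953 + $5,623 + $7,966 + $4,376 + $9,854 + $11,093 + $7,310 + $9,440 + $4,438 = $68,441 (≤ $73,000).
Total hours of lobbying contact: 50 + 52 + 47 + 14 + 35 + 5 + 35 + 38 + 32 + 57 = 365 (> 330).
The test is 'and': the rule requires both, and at least one is not exceeded.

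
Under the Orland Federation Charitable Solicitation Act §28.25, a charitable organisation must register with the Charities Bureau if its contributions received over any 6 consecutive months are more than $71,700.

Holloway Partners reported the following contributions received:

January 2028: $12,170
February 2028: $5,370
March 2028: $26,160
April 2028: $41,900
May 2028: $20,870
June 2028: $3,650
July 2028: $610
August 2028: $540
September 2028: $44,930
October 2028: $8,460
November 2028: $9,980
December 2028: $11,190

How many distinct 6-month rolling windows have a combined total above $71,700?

January 2028–June 2028: $12,170 + $5,370 + $26,160 + $41,900 + $20,870 + $3,650 = $110,120 (over)
February 2028–July 2028: $5,370 + $26,160 + $41,900 + $20,870 + $3,650 + $610 = $98,560 (over)
March 2028–August 2028: $26,160 + $41,900 + $20,870 + $3,650 + $610 + $540 = $93,730 (over)
April 2028–September 2028: $41,900 + $20,870 + $3,650 + $610 + $540 + $44,930 = $112,500 (over)
May 2028–October 2028: $20,870 + $3,650 + $610 + $540 + $44,930 + $8,460 = $79,060 (over)
June 2028–November 2028: $3,650 + $610 + $540 + $44,930 + $8,460 + $9,980 = $68,170 (under)
July 2028–December 2028: $610 + $540 + $44,930 + $8,460 + $9,980 + $11,190 = $75,710 (over)
6 windows exceed the threshold.

6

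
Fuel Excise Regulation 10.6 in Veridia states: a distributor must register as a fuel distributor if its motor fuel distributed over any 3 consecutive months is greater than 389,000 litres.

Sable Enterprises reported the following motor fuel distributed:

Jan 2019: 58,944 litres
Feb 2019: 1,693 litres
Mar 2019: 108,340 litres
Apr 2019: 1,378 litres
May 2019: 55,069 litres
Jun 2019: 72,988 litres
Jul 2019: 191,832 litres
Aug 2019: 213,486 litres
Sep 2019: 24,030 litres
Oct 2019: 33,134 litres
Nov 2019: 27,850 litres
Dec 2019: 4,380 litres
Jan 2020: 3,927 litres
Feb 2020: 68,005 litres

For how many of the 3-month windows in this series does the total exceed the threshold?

2

Jan 2019–Mar 2019: 58,944 litres + 1,693 litres + 108,340 litres = 168,977 litres (under)
Feb 2019–Apr 2019: 1,693 litres + 108,340 litres + 1,378 litres = 111,411 litres (under)
Mar 2019–May 2019: 108,340 litres + 1,378 litres + 55,069 litres = 164,787 litres (under)
Apr 2019–Jun 2019: 1,378 litres + 55,069 litres + 72,988 litres = 129,435 litres (under)
May 2019–Jul 2019: 55,069 litres + 72,988 litres + 191,832 litres = 319,889 litres (under)
Jun 2019–Aug 2019: 72,988 litres + 191,832 litres + 213,486 litres = 478,306 litres (over)
Jul 2019–Sep 2019: 191,832 litres + 213,486 litres + 24,030 litres = 429,348 litres (over)
Aug 2019–Oct 2019: 213,486 litres + 24,030 litres + 33,134 litres = 270,650 litres (under)
Sep 2019–Nov 2019: 24,030 litres + 33,134 litres + 27,850 litres = 85,014 litres (under)
Oct 2019–Dec 2019: 33,134 litres + 27,850 litres + 4,380 litres = 65,364 litres (under)
Nov 2019–Jan 2020: 27,850 litres + 4,380 litres + 3,927 litres = 36,157 litres (under)
Dec 2019–Feb 2020: 4,380 litres + 3,927 litres + 68,005 litres = 76,312 litres (under)
2 windows exceed the threshold.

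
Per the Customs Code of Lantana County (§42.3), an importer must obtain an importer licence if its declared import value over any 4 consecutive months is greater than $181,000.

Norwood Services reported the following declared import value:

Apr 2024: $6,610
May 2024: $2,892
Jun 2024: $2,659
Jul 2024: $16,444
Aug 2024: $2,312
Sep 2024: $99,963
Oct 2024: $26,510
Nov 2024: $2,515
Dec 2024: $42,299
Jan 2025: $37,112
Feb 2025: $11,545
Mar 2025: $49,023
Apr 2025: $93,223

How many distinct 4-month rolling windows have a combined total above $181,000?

Apr 2024–Jul 2024: $6,610 + $2,892 + $2,659 + $16,444 = $28,605 (under)
May 2024–Aug 2024: $2,892 + $2,659 + $16,444 + $2,312 = $24,307 (under)
Jun 2024–Sep 2024: $2,659 + $16,444 + $2,312 + $99,963 = $121,378 (under)
Jul 2024–Oct 2024: $16,444 + $2,312 + $99,963 + $26,510 = $145,229 (under)
Aug 2024–Nov 2024: $2,312 + $99,963 + $26,510 + $2,515 = $131,300 (under)
Sep 2024–Dec 2024: $99,963 + $26,510 + $2,515 + $42,299 = $171,287 (under)
Oct 2024–Jan 2025: $26,510 + $2,515 + $42,299 + $37,112 = $108,436 (under)
Nov 2024–Feb 2025: $2,515 + $42,299 + $37,112 + $11,545 = $93,471 (under)
Dec 2024–Mar 2025: $42,299 + $37,112 + $11,545 + $49,023 = $139,979 (under)
Jan 2025–Apr 2025: $37,112 + $11,545 + $49,023 + $93,223 = $190,903 (over)
1 window exceeds the threshold.

1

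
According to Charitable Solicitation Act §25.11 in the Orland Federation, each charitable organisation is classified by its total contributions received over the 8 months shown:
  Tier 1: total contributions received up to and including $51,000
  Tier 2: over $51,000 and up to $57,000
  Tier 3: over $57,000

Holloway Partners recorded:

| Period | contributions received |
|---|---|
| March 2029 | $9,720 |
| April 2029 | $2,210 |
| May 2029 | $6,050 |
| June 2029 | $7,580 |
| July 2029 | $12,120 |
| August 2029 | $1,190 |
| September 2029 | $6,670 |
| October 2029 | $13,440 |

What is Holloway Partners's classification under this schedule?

Total contributions received: $9,720 + $2,210 + $6,050 + $7,580 + $12,120 + $1,190 + $6,670 + $13,440 = $58,980.
$58,980 > $57,000, so Tier 3 applies.

Tier 3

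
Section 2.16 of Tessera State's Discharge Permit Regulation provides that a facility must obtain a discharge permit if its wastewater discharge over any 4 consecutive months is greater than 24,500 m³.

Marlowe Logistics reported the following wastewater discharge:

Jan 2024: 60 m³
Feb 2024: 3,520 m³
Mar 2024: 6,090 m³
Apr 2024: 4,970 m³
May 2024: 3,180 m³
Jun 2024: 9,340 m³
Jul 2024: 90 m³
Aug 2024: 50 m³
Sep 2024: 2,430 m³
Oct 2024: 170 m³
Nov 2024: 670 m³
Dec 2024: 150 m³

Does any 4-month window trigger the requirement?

Jan 2024–Apr 2024: 60 m³ + 3,520 m³ + 6,090 m³ + 4,970 m³ = 14,640 m³ (under)
Feb 2024–May 2024: 3,520 m³ + 6,090 m³ + 4,970 m³ + 3,180 m³ = 17,760 m³ (under)
Mar 2024–Jun 2024: 6,090 m³ + 4,970 m³ + 3,180 m³ + 9,340 m³ = 23,580 m³ (under)
Apr 2024–Jul 2024: 4,970 m³ + 3,180 m³ + 9,340 m³ + 90 m³ = 17,580 m³ (under)
May 2024–Aug 2024: 3,180 m³ + 9,340 m³ + 90 m³ + 50 m³ = 12,660 m³ (under)
Jun 2024–Sep 2024: 9,340 m³ + 90 m³ + 50 m³ + 2,430 m³ = 11,910 m³ (under)
Jul 2024–Oct 2024: 90 m³ + 50 m³ + 2,430 m³ + 170 m³ = 2,740 m³ (under)
Aug 2024–Nov 2024: 50 m³ + 2,430 m³ + 170 m³ + 670 m³ = 3,320 m³ (under)
Sep 2024–Dec 2024: 2,430 m³ + 170 m³ + 670 m³ + 150 m³ = 3,420 m³ (under)
No window exceeds 24,500 m³.

No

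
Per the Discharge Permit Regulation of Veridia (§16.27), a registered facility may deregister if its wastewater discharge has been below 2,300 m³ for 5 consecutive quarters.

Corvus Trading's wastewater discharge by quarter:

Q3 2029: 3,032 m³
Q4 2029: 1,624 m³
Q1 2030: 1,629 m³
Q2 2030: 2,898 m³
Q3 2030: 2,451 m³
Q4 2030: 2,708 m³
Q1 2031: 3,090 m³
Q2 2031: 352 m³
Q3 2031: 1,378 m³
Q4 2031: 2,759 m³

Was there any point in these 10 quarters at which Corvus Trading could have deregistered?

No

Quarters below 2,300 m³: Q4 2029, Q1 2030, Q2 2031, Q3 2031.
Longest run of consecutive quarters below the threshold: 2.
2 < 5, so Corvus Trading never became eligible.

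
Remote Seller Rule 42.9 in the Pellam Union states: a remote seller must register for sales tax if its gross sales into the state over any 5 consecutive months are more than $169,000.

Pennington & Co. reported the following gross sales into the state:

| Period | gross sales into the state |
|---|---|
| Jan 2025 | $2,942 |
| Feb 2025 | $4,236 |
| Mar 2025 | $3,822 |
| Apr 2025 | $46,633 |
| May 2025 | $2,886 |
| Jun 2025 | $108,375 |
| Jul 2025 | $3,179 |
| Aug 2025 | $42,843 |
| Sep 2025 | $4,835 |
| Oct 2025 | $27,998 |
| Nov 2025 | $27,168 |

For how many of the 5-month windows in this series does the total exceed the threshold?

2

Jan 2025–May 2025: $2,942 + $4,236 + $3,822 + $46,633 + $2,886 = $60,519 (under)
Feb 2025–Jun 2025: $4,236 + $3,822 + $46,633 + $2,886 + $108,375 = $165,952 (under)
Mar 2025–Jul 2025: $3,822 + $46,633 + $2,886 + $108,375 + $3,179 = $164,895 (under)
Apr 2025–Aug 2025: $46,633 + $2,886 + $108,375 + $3,179 + $42,843 = $203,916 (over)
May 2025–Sep 2025: $2,886 + $108,375 + $3,179 + $42,843 + $4,835 = $162,118 (under)
Jun 2025–Oct 2025: $108,375 + $3,179 + $42,843 + $4,835 + $27,998 = $187,230 (over)
Jul 2025–Nov 2025: $3,179 + $42,843 + $4,835 + $27,998 + $27,168 = $106,023 (under)
2 windows exceed the threshold.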